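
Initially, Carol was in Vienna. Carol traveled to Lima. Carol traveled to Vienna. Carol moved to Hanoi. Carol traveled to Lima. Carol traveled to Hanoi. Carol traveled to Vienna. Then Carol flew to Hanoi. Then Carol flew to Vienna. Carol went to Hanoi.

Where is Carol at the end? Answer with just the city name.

Answer: Hanoi

Derivation:
Tracking Carol's location:
Start: Carol is in Vienna.
After move 1: Vienna -> Lima. Carol is in Lima.
After move 2: Lima -> Vienna. Carol is in Vienna.
After move 3: Vienna -> Hanoi. Carol is in Hanoi.
After move 4: Hanoi -> Lima. Carol is in Lima.
After move 5: Lima -> Hanoi. Carol is in Hanoi.
After move 6: Hanoi -> Vienna. Carol is in Vienna.
After move 7: Vienna -> Hanoi. Carol is in Hanoi.
After move 8: Hanoi -> Vienna. Carol is in Vienna.
After move 9: Vienna -> Hanoi. Carol is in Hanoi.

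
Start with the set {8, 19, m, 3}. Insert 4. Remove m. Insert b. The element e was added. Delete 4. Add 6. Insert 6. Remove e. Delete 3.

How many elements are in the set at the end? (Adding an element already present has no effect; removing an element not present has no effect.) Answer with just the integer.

Answer: 4

Derivation:
Tracking the set through each operation:
Start: {19, 3, 8, m}
Event 1 (add 4): added. Set: {19, 3, 4, 8, m}
Event 2 (remove m): removed. Set: {19, 3, 4, 8}
Event 3 (add b): added. Set: {19, 3, 4, 8, b}
Event 4 (add e): added. Set: {19, 3, 4, 8, b, e}
Event 5 (remove 4): removed. Set: {19, 3, 8, b, e}
Event 6 (add 6): added. Set: {19, 3, 6, 8, b, e}
Event 7 (add 6): already present, no change. Set: {19, 3, 6, 8, b, e}
Event 8 (remove e): removed. Set: {19, 3, 6, 8, b}
Event 9 (remove 3): removed. Set: {19, 6, 8, b}

Final set: {19, 6, 8, b} (size 4)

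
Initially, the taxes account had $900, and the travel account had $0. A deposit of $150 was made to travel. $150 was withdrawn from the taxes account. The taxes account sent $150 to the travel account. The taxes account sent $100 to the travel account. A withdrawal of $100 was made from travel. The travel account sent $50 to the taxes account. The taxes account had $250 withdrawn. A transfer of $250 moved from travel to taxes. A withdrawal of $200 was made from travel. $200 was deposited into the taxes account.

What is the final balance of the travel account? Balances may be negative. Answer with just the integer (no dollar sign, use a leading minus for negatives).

Tracking account balances step by step:
Start: taxes=900, travel=0
Event 1 (deposit 150 to travel): travel: 0 + 150 = 150. Balances: taxes=900, travel=150
Event 2 (withdraw 150 from taxes): taxes: 900 - 150 = 750. Balances: taxes=750, travel=150
Event 3 (transfer 150 taxes -> travel): taxes: 750 - 150 = 600, travel: 150 + 150 = 300. Balances: taxes=600, travel=300
Event 4 (transfer 100 taxes -> travel): taxes: 600 - 100 = 500, travel: 300 + 100 = 400. Balances: taxes=500, travel=400
Event 5 (withdraw 100 from travel): travel: 400 - 100 = 300. Balances: taxes=500, travel=300
Event 6 (transfer 50 travel -> taxes): travel: 300 - 50 = 250, taxes: 500 + 50 = 550. Balances: taxes=550, travel=250
Event 7 (withdraw 250 from taxes): taxes: 550 - 250 = 300. Balances: taxes=300, travel=250
Event 8 (transfer 250 travel -> taxes): travel: 250 - 250 = 0, taxes: 300 + 250 = 550. Balances: taxes=550, travel=0
Event 9 (withdraw 200 from travel): travel: 0 - 200 = -200. Balances: taxes=550, travel=-200
Event 10 (deposit 200 to taxes): taxes: 550 + 200 = 750. Balances: taxes=750, travel=-200

Final balance of travel: -200

Answer: -200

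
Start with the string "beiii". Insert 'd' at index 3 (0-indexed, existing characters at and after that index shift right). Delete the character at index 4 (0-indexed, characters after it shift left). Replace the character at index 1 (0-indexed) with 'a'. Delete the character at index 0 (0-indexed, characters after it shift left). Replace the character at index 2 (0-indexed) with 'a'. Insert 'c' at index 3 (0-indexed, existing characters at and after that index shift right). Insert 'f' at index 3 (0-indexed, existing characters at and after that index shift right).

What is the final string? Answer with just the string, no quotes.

Applying each edit step by step:
Start: "beiii"
Op 1 (insert 'd' at idx 3): "beiii" -> "beidii"
Op 2 (delete idx 4 = 'i'): "beidii" -> "beidi"
Op 3 (replace idx 1: 'e' -> 'a'): "beidi" -> "baidi"
Op 4 (delete idx 0 = 'b'): "baidi" -> "aidi"
Op 5 (replace idx 2: 'd' -> 'a'): "aidi" -> "aiai"
Op 6 (insert 'c' at idx 3): "aiai" -> "aiaci"
Op 7 (insert 'f' at idx 3): "aiaci" -> "aiafci"

Answer: aiafci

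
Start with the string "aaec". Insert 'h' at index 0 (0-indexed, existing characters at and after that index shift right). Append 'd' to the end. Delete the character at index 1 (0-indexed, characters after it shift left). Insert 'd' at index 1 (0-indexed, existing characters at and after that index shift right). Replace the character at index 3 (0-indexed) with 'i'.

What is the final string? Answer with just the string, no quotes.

Applying each edit step by step:
Start: "aaec"
Op 1 (insert 'h' at idx 0): "aaec" -> "haaec"
Op 2 (append 'd'): "haaec" -> "haaecd"
Op 3 (delete idx 1 = 'a'): "haaecd" -> "haecd"
Op 4 (insert 'd' at idx 1): "haecd" -> "hdaecd"
Op 5 (replace idx 3: 'e' -> 'i'): "hdaecd" -> "hdaicd"

Answer: hdaicd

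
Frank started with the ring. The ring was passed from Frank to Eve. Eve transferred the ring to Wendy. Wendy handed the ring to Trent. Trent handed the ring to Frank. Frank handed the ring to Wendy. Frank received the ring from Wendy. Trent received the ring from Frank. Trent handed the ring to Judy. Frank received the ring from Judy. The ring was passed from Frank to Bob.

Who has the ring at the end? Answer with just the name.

Tracking the ring through each event:
Start: Frank has the ring.
After event 1: Eve has the ring.
After event 2: Wendy has the ring.
After event 3: Trent has the ring.
After event 4: Frank has the ring.
After event 5: Wendy has the ring.
After event 6: Frank has the ring.
After event 7: Trent has the ring.
After event 8: Judy has the ring.
After event 9: Frank has the ring.
After event 10: Bob has the ring.

Answer: Bob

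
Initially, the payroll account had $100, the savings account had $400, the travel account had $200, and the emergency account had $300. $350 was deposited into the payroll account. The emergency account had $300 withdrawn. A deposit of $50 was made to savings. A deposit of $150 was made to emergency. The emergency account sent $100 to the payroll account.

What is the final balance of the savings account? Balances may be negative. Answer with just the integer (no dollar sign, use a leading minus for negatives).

Answer: 450

Derivation:
Tracking account balances step by step:
Start: payroll=100, savings=400, travel=200, emergency=300
Event 1 (deposit 350 to payroll): payroll: 100 + 350 = 450. Balances: payroll=450, savings=400, travel=200, emergency=300
Event 2 (withdraw 300 from emergency): emergency: 300 - 300 = 0. Balances: payroll=450, savings=400, travel=200, emergency=0
Event 3 (deposit 50 to savings): savings: 400 + 50 = 450. Balances: payroll=450, savings=450, travel=200, emergency=0
Event 4 (deposit 150 to emergency): emergency: 0 + 150 = 150. Balances: payroll=450, savings=450, travel=200, emergency=150
Event 5 (transfer 100 emergency -> payroll): emergency: 150 - 100 = 50, payroll: 450 + 100 = 550. Balances: payroll=550, savings=450, travel=200, emergency=50

Final balance of savings: 450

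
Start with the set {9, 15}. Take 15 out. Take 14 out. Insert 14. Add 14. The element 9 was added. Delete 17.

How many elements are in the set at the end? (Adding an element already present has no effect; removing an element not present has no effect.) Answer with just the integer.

Answer: 2

Derivation:
Tracking the set through each operation:
Start: {15, 9}
Event 1 (remove 15): removed. Set: {9}
Event 2 (remove 14): not present, no change. Set: {9}
Event 3 (add 14): added. Set: {14, 9}
Event 4 (add 14): already present, no change. Set: {14, 9}
Event 5 (add 9): already present, no change. Set: {14, 9}
Event 6 (remove 17): not present, no change. Set: {14, 9}

Final set: {14, 9} (size 2)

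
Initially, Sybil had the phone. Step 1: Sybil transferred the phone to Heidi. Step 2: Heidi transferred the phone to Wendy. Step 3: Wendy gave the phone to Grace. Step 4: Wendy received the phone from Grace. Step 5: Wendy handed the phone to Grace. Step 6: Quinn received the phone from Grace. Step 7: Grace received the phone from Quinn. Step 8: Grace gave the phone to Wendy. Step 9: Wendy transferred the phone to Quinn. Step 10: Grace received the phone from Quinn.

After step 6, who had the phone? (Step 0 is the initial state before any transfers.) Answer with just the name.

Answer: Quinn

Derivation:
Tracking the phone holder through step 6:
After step 0 (start): Sybil
After step 1: Heidi
After step 2: Wendy
After step 3: Grace
After step 4: Wendy
After step 5: Grace
After step 6: Quinn

At step 6, the holder is Quinn.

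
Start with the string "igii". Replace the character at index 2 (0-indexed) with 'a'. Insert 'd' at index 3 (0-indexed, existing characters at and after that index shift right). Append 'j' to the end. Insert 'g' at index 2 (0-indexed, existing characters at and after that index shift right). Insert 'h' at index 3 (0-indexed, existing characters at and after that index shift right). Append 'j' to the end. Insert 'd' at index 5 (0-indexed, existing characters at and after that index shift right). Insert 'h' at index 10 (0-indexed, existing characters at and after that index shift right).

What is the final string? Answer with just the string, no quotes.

Answer: igghaddijjh

Derivation:
Applying each edit step by step:
Start: "igii"
Op 1 (replace idx 2: 'i' -> 'a'): "igii" -> "igai"
Op 2 (insert 'd' at idx 3): "igai" -> "igadi"
Op 3 (append 'j'): "igadi" -> "igadij"
Op 4 (insert 'g' at idx 2): "igadij" -> "iggadij"
Op 5 (insert 'h' at idx 3): "iggadij" -> "igghadij"
Op 6 (append 'j'): "igghadij" -> "igghadijj"
Op 7 (insert 'd' at idx 5): "igghadijj" -> "igghaddijj"
Op 8 (insert 'h' at idx 10): "igghaddijj" -> "igghaddijjh"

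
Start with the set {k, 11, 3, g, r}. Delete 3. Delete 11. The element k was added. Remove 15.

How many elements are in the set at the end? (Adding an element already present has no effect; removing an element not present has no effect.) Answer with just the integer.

Tracking the set through each operation:
Start: {11, 3, g, k, r}
Event 1 (remove 3): removed. Set: {11, g, k, r}
Event 2 (remove 11): removed. Set: {g, k, r}
Event 3 (add k): already present, no change. Set: {g, k, r}
Event 4 (remove 15): not present, no change. Set: {g, k, r}

Final set: {g, k, r} (size 3)

Answer: 3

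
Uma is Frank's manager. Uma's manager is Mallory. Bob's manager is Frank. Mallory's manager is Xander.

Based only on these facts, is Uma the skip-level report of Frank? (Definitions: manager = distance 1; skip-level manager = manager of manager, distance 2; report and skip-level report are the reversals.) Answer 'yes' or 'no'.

Answer: no

Derivation:
Reconstructing the manager chain from the given facts:
  Xander -> Mallory -> Uma -> Frank -> Bob
(each arrow means 'manager of the next')
Positions in the chain (0 = top):
  position of Xander: 0
  position of Mallory: 1
  position of Uma: 2
  position of Frank: 3
  position of Bob: 4

Uma is at position 2, Frank is at position 3; signed distance (j - i) = 1.
'skip-level report' requires j - i = -2. Actual distance is 1, so the relation does NOT hold.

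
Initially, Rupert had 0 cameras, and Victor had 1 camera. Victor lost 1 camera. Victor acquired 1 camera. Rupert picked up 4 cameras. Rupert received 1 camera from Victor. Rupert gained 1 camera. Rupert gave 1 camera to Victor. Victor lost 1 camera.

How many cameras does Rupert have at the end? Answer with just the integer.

Answer: 5

Derivation:
Tracking counts step by step:
Start: Rupert=0, Victor=1
Event 1 (Victor -1): Victor: 1 -> 0. State: Rupert=0, Victor=0
Event 2 (Victor +1): Victor: 0 -> 1. State: Rupert=0, Victor=1
Event 3 (Rupert +4): Rupert: 0 -> 4. State: Rupert=4, Victor=1
Event 4 (Victor -> Rupert, 1): Victor: 1 -> 0, Rupert: 4 -> 5. State: Rupert=5, Victor=0
Event 5 (Rupert +1): Rupert: 5 -> 6. State: Rupert=6, Victor=0
Event 6 (Rupert -> Victor, 1): Rupert: 6 -> 5, Victor: 0 -> 1. State: Rupert=5, Victor=1
Event 7 (Victor -1): Victor: 1 -> 0. State: Rupert=5, Victor=0

Rupert's final count: 5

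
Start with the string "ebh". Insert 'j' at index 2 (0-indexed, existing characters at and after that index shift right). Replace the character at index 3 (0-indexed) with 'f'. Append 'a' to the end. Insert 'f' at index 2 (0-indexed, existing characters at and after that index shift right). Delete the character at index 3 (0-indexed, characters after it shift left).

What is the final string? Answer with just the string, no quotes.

Answer: ebffa

Derivation:
Applying each edit step by step:
Start: "ebh"
Op 1 (insert 'j' at idx 2): "ebh" -> "ebjh"
Op 2 (replace idx 3: 'h' -> 'f'): "ebjh" -> "ebjf"
Op 3 (append 'a'): "ebjf" -> "ebjfa"
Op 4 (insert 'f' at idx 2): "ebjfa" -> "ebfjfa"
Op 5 (delete idx 3 = 'j'): "ebfjfa" -> "ebffa"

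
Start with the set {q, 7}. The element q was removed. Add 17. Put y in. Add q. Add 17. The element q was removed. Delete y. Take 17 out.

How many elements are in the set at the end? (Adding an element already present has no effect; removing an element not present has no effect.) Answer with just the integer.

Tracking the set through each operation:
Start: {7, q}
Event 1 (remove q): removed. Set: {7}
Event 2 (add 17): added. Set: {17, 7}
Event 3 (add y): added. Set: {17, 7, y}
Event 4 (add q): added. Set: {17, 7, q, y}
Event 5 (add 17): already present, no change. Set: {17, 7, q, y}
Event 6 (remove q): removed. Set: {17, 7, y}
Event 7 (remove y): removed. Set: {17, 7}
Event 8 (remove 17): removed. Set: {7}

Final set: {7} (size 1)

Answer: 1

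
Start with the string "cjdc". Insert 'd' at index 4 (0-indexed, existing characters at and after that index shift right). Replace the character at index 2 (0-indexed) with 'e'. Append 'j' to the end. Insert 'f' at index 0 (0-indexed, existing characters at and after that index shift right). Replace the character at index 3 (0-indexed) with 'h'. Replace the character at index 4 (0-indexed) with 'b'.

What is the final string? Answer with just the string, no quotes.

Answer: fcjhbdj

Derivation:
Applying each edit step by step:
Start: "cjdc"
Op 1 (insert 'd' at idx 4): "cjdc" -> "cjdcd"
Op 2 (replace idx 2: 'd' -> 'e'): "cjdcd" -> "cjecd"
Op 3 (append 'j'): "cjecd" -> "cjecdj"
Op 4 (insert 'f' at idx 0): "cjecdj" -> "fcjecdj"
Op 5 (replace idx 3: 'e' -> 'h'): "fcjecdj" -> "fcjhcdj"
Op 6 (replace idx 4: 'c' -> 'b'): "fcjhcdj" -> "fcjhbdj"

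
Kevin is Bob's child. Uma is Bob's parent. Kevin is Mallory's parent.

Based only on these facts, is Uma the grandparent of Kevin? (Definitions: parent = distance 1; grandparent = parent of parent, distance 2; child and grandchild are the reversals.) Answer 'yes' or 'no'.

Answer: yes

Derivation:
Reconstructing the parent chain from the given facts:
  Uma -> Bob -> Kevin -> Mallory
(each arrow means 'parent of the next')
Positions in the chain (0 = top):
  position of Uma: 0
  position of Bob: 1
  position of Kevin: 2
  position of Mallory: 3

Uma is at position 0, Kevin is at position 2; signed distance (j - i) = 2.
'grandparent' requires j - i = 2. Actual distance is 2, so the relation HOLDS.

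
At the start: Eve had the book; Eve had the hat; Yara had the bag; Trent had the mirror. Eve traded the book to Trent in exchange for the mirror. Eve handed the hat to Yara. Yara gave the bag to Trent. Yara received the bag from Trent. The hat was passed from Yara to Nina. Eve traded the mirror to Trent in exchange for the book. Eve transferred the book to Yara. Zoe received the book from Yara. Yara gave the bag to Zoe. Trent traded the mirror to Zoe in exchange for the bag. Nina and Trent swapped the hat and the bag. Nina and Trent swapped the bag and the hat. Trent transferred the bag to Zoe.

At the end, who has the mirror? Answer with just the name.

Tracking all object holders:
Start: book:Eve, hat:Eve, bag:Yara, mirror:Trent
Event 1 (swap book<->mirror: now book:Trent, mirror:Eve). State: book:Trent, hat:Eve, bag:Yara, mirror:Eve
Event 2 (give hat: Eve -> Yara). State: book:Trent, hat:Yara, bag:Yara, mirror:Eve
Event 3 (give bag: Yara -> Trent). State: book:Trent, hat:Yara, bag:Trent, mirror:Eve
Event 4 (give bag: Trent -> Yara). State: book:Trent, hat:Yara, bag:Yara, mirror:Eve
Event 5 (give hat: Yara -> Nina). State: book:Trent, hat:Nina, bag:Yara, mirror:Eve
Event 6 (swap mirror<->book: now mirror:Trent, book:Eve). State: book:Eve, hat:Nina, bag:Yara, mirror:Trent
Event 7 (give book: Eve -> Yara). State: book:Yara, hat:Nina, bag:Yara, mirror:Trent
Event 8 (give book: Yara -> Zoe). State: book:Zoe, hat:Nina, bag:Yara, mirror:Trent
Event 9 (give bag: Yara -> Zoe). State: book:Zoe, hat:Nina, bag:Zoe, mirror:Trent
Event 10 (swap mirror<->bag: now mirror:Zoe, bag:Trent). State: book:Zoe, hat:Nina, bag:Trent, mirror:Zoe
Event 11 (swap hat<->bag: now hat:Trent, bag:Nina). State: book:Zoe, hat:Trent, bag:Nina, mirror:Zoe
Event 12 (swap bag<->hat: now bag:Trent, hat:Nina). State: book:Zoe, hat:Nina, bag:Trent, mirror:Zoe
Event 13 (give bag: Trent -> Zoe). State: book:Zoe, hat:Nina, bag:Zoe, mirror:Zoe

Final state: book:Zoe, hat:Nina, bag:Zoe, mirror:Zoe
The mirror is held by Zoe.

Answer: Zoe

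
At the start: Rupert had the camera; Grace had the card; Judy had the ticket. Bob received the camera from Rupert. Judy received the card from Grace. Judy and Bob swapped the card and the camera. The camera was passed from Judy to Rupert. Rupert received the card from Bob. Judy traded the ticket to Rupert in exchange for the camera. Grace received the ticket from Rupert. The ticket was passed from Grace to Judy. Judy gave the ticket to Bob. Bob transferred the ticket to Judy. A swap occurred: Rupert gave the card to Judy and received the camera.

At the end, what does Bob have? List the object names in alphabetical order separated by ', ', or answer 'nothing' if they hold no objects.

Tracking all object holders:
Start: camera:Rupert, card:Grace, ticket:Judy
Event 1 (give camera: Rupert -> Bob). State: camera:Bob, card:Grace, ticket:Judy
Event 2 (give card: Grace -> Judy). State: camera:Bob, card:Judy, ticket:Judy
Event 3 (swap card<->camera: now card:Bob, camera:Judy). State: camera:Judy, card:Bob, ticket:Judy
Event 4 (give camera: Judy -> Rupert). State: camera:Rupert, card:Bob, ticket:Judy
Event 5 (give card: Bob -> Rupert). State: camera:Rupert, card:Rupert, ticket:Judy
Event 6 (swap ticket<->camera: now ticket:Rupert, camera:Judy). State: camera:Judy, card:Rupert, ticket:Rupert
Event 7 (give ticket: Rupert -> Grace). State: camera:Judy, card:Rupert, ticket:Grace
Event 8 (give ticket: Grace -> Judy). State: camera:Judy, card:Rupert, ticket:Judy
Event 9 (give ticket: Judy -> Bob). State: camera:Judy, card:Rupert, ticket:Bob
Event 10 (give ticket: Bob -> Judy). State: camera:Judy, card:Rupert, ticket:Judy
Event 11 (swap card<->camera: now card:Judy, camera:Rupert). State: camera:Rupert, card:Judy, ticket:Judy

Final state: camera:Rupert, card:Judy, ticket:Judy
Bob holds: (nothing).

Answer: nothing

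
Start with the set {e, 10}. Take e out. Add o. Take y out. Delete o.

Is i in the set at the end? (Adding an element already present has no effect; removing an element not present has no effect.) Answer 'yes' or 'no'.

Tracking the set through each operation:
Start: {10, e}
Event 1 (remove e): removed. Set: {10}
Event 2 (add o): added. Set: {10, o}
Event 3 (remove y): not present, no change. Set: {10, o}
Event 4 (remove o): removed. Set: {10}

Final set: {10} (size 1)
i is NOT in the final set.

Answer: no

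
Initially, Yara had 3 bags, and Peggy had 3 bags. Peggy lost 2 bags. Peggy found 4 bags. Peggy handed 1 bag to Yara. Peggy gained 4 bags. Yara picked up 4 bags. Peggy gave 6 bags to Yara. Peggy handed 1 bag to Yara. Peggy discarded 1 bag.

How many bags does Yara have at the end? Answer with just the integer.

Answer: 15

Derivation:
Tracking counts step by step:
Start: Yara=3, Peggy=3
Event 1 (Peggy -2): Peggy: 3 -> 1. State: Yara=3, Peggy=1
Event 2 (Peggy +4): Peggy: 1 -> 5. State: Yara=3, Peggy=5
Event 3 (Peggy -> Yara, 1): Peggy: 5 -> 4, Yara: 3 -> 4. State: Yara=4, Peggy=4
Event 4 (Peggy +4): Peggy: 4 -> 8. State: Yara=4, Peggy=8
Event 5 (Yara +4): Yara: 4 -> 8. State: Yara=8, Peggy=8
Event 6 (Peggy -> Yara, 6): Peggy: 8 -> 2, Yara: 8 -> 14. State: Yara=14, Peggy=2
Event 7 (Peggy -> Yara, 1): Peggy: 2 -> 1, Yara: 14 -> 15. State: Yara=15, Peggy=1
Event 8 (Peggy -1): Peggy: 1 -> 0. State: Yara=15, Peggy=0

Yara's final count: 15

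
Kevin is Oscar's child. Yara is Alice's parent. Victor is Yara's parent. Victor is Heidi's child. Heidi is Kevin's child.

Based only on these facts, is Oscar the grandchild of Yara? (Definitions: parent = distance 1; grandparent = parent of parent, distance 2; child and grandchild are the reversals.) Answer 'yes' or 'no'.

Reconstructing the parent chain from the given facts:
  Oscar -> Kevin -> Heidi -> Victor -> Yara -> Alice
(each arrow means 'parent of the next')
Positions in the chain (0 = top):
  position of Oscar: 0
  position of Kevin: 1
  position of Heidi: 2
  position of Victor: 3
  position of Yara: 4
  position of Alice: 5

Oscar is at position 0, Yara is at position 4; signed distance (j - i) = 4.
'grandchild' requires j - i = -2. Actual distance is 4, so the relation does NOT hold.

Answer: no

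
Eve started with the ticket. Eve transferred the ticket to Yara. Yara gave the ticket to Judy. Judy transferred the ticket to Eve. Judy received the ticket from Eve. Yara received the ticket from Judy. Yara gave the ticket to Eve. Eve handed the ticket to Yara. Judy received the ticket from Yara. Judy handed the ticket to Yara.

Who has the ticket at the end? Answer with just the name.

Answer: Yara

Derivation:
Tracking the ticket through each event:
Start: Eve has the ticket.
After event 1: Yara has the ticket.
After event 2: Judy has the ticket.
After event 3: Eve has the ticket.
After event 4: Judy has the ticket.
After event 5: Yara has the ticket.
After event 6: Eve has the ticket.
After event 7: Yara has the ticket.
After event 8: Judy has the ticket.
After event 9: Yara has the ticket.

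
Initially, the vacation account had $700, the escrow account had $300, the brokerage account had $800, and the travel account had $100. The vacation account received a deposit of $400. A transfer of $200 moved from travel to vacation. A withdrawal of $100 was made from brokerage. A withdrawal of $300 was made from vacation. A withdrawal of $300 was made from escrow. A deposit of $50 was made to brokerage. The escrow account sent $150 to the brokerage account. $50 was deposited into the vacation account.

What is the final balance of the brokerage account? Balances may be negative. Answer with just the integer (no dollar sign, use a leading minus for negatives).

Tracking account balances step by step:
Start: vacation=700, escrow=300, brokerage=800, travel=100
Event 1 (deposit 400 to vacation): vacation: 700 + 400 = 1100. Balances: vacation=1100, escrow=300, brokerage=800, travel=100
Event 2 (transfer 200 travel -> vacation): travel: 100 - 200 = -100, vacation: 1100 + 200 = 1300. Balances: vacation=1300, escrow=300, brokerage=800, travel=-100
Event 3 (withdraw 100 from brokerage): brokerage: 800 - 100 = 700. Balances: vacation=1300, escrow=300, brokerage=700, travel=-100
Event 4 (withdraw 300 from vacation): vacation: 1300 - 300 = 1000. Balances: vacation=1000, escrow=300, brokerage=700, travel=-100
Event 5 (withdraw 300 from escrow): escrow: 300 - 300 = 0. Balances: vacation=1000, escrow=0, brokerage=700, travel=-100
Event 6 (deposit 50 to brokerage): brokerage: 700 + 50 = 750. Balances: vacation=1000, escrow=0, brokerage=750, travel=-100
Event 7 (transfer 150 escrow -> brokerage): escrow: 0 - 150 = -150, brokerage: 750 + 150 = 900. Balances: vacation=1000, escrow=-150, brokerage=900, travel=-100
Event 8 (deposit 50 to vacation): vacation: 1000 + 50 = 1050. Balances: vacation=1050, escrow=-150, brokerage=900, travel=-100

Final balance of brokerage: 900

Answer: 900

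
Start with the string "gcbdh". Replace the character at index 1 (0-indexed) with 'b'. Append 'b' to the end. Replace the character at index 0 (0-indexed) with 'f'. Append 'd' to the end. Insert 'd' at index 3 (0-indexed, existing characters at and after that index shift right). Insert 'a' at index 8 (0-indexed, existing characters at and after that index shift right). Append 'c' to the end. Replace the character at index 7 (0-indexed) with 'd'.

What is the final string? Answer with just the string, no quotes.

Answer: fbbddhbdac

Derivation:
Applying each edit step by step:
Start: "gcbdh"
Op 1 (replace idx 1: 'c' -> 'b'): "gcbdh" -> "gbbdh"
Op 2 (append 'b'): "gbbdh" -> "gbbdhb"
Op 3 (replace idx 0: 'g' -> 'f'): "gbbdhb" -> "fbbdhb"
Op 4 (append 'd'): "fbbdhb" -> "fbbdhbd"
Op 5 (insert 'd' at idx 3): "fbbdhbd" -> "fbbddhbd"
Op 6 (insert 'a' at idx 8): "fbbddhbd" -> "fbbddhbda"
Op 7 (append 'c'): "fbbddhbda" -> "fbbddhbdac"
Op 8 (replace idx 7: 'd' -> 'd'): "fbbddhbdac" -> "fbbddhbdac"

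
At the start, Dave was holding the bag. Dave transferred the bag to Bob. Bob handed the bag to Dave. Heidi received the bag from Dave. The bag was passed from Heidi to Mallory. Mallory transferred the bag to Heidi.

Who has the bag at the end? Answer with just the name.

Answer: Heidi

Derivation:
Tracking the bag through each event:
Start: Dave has the bag.
After event 1: Bob has the bag.
After event 2: Dave has the bag.
After event 3: Heidi has the bag.
After event 4: Mallory has the bag.
After event 5: Heidi has the bag.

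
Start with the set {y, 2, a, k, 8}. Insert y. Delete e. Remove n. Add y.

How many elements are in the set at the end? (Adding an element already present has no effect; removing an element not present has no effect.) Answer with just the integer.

Tracking the set through each operation:
Start: {2, 8, a, k, y}
Event 1 (add y): already present, no change. Set: {2, 8, a, k, y}
Event 2 (remove e): not present, no change. Set: {2, 8, a, k, y}
Event 3 (remove n): not present, no change. Set: {2, 8, a, k, y}
Event 4 (add y): already present, no change. Set: {2, 8, a, k, y}

Final set: {2, 8, a, k, y} (size 5)

Answer: 5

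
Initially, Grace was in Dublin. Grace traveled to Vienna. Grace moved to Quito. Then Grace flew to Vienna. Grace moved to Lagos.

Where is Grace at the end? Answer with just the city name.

Answer: Lagos

Derivation:
Tracking Grace's location:
Start: Grace is in Dublin.
After move 1: Dublin -> Vienna. Grace is in Vienna.
After move 2: Vienna -> Quito. Grace is in Quito.
After move 3: Quito -> Vienna. Grace is in Vienna.
After move 4: Vienna -> Lagos. Grace is in Lagos.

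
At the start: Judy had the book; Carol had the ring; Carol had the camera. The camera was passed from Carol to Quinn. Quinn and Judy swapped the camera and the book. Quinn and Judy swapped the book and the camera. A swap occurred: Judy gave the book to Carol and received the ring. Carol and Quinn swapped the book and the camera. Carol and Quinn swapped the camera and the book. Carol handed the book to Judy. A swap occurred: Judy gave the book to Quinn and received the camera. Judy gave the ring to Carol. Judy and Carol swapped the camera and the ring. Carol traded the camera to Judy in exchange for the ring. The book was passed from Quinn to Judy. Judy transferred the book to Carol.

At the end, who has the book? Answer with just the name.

Answer: Carol

Derivation:
Tracking all object holders:
Start: book:Judy, ring:Carol, camera:Carol
Event 1 (give camera: Carol -> Quinn). State: book:Judy, ring:Carol, camera:Quinn
Event 2 (swap camera<->book: now camera:Judy, book:Quinn). State: book:Quinn, ring:Carol, camera:Judy
Event 3 (swap book<->camera: now book:Judy, camera:Quinn). State: book:Judy, ring:Carol, camera:Quinn
Event 4 (swap book<->ring: now book:Carol, ring:Judy). State: book:Carol, ring:Judy, camera:Quinn
Event 5 (swap book<->camera: now book:Quinn, camera:Carol). State: book:Quinn, ring:Judy, camera:Carol
Event 6 (swap camera<->book: now camera:Quinn, book:Carol). State: book:Carol, ring:Judy, camera:Quinn
Event 7 (give book: Carol -> Judy). State: book:Judy, ring:Judy, camera:Quinn
Event 8 (swap book<->camera: now book:Quinn, camera:Judy). State: book:Quinn, ring:Judy, camera:Judy
Event 9 (give ring: Judy -> Carol). State: book:Quinn, ring:Carol, camera:Judy
Event 10 (swap camera<->ring: now camera:Carol, ring:Judy). State: book:Quinn, ring:Judy, camera:Carol
Event 11 (swap camera<->ring: now camera:Judy, ring:Carol). State: book:Quinn, ring:Carol, camera:Judy
Event 12 (give book: Quinn -> Judy). State: book:Judy, ring:Carol, camera:Judy
Event 13 (give book: Judy -> Carol). State: book:Carol, ring:Carol, camera:Judy

Final state: book:Carol, ring:Carol, camera:Judy
The book is held by Carol.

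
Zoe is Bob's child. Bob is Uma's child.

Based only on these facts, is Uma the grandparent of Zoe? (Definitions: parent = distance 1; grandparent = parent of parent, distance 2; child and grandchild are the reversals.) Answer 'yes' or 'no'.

Reconstructing the parent chain from the given facts:
  Uma -> Bob -> Zoe
(each arrow means 'parent of the next')
Positions in the chain (0 = top):
  position of Uma: 0
  position of Bob: 1
  position of Zoe: 2

Uma is at position 0, Zoe is at position 2; signed distance (j - i) = 2.
'grandparent' requires j - i = 2. Actual distance is 2, so the relation HOLDS.

Answer: yes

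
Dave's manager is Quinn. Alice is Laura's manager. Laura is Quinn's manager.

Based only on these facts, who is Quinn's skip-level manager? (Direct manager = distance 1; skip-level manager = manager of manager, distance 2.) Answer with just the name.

Reconstructing the manager chain from the given facts:
  Alice -> Laura -> Quinn -> Dave
(each arrow means 'manager of the next')
Positions in the chain (0 = top):
  position of Alice: 0
  position of Laura: 1
  position of Quinn: 2
  position of Dave: 3

Quinn is at position 2; the skip-level manager is 2 steps up the chain, i.e. position 0: Alice.

Answer: Alice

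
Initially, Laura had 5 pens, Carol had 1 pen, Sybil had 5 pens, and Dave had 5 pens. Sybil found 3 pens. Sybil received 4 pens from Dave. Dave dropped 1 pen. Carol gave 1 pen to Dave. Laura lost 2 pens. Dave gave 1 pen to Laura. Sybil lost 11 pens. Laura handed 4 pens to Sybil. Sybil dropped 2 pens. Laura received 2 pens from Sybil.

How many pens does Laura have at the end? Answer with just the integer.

Answer: 2

Derivation:
Tracking counts step by step:
Start: Laura=5, Carol=1, Sybil=5, Dave=5
Event 1 (Sybil +3): Sybil: 5 -> 8. State: Laura=5, Carol=1, Sybil=8, Dave=5
Event 2 (Dave -> Sybil, 4): Dave: 5 -> 1, Sybil: 8 -> 12. State: Laura=5, Carol=1, Sybil=12, Dave=1
Event 3 (Dave -1): Dave: 1 -> 0. State: Laura=5, Carol=1, Sybil=12, Dave=0
Event 4 (Carol -> Dave, 1): Carol: 1 -> 0, Dave: 0 -> 1. State: Laura=5, Carol=0, Sybil=12, Dave=1
Event 5 (Laura -2): Laura: 5 -> 3. State: Laura=3, Carol=0, Sybil=12, Dave=1
Event 6 (Dave -> Laura, 1): Dave: 1 -> 0, Laura: 3 -> 4. State: Laura=4, Carol=0, Sybil=12, Dave=0
Event 7 (Sybil -11): Sybil: 12 -> 1. State: Laura=4, Carol=0, Sybil=1, Dave=0
Event 8 (Laura -> Sybil, 4): Laura: 4 -> 0, Sybil: 1 -> 5. State: Laura=0, Carol=0, Sybil=5, Dave=0
Event 9 (Sybil -2): Sybil: 5 -> 3. State: Laura=0, Carol=0, Sybil=3, Dave=0
Event 10 (Sybil -> Laura, 2): Sybil: 3 -> 1, Laura: 0 -> 2. State: Laura=2, Carol=0, Sybil=1, Dave=0

Laura's final count: 2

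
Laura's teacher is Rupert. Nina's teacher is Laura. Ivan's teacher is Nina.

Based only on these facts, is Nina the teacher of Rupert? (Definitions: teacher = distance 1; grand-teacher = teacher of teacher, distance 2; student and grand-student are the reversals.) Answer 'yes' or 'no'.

Reconstructing the teacher chain from the given facts:
  Rupert -> Laura -> Nina -> Ivan
(each arrow means 'teacher of the next')
Positions in the chain (0 = top):
  position of Rupert: 0
  position of Laura: 1
  position of Nina: 2
  position of Ivan: 3

Nina is at position 2, Rupert is at position 0; signed distance (j - i) = -2.
'teacher' requires j - i = 1. Actual distance is -2, so the relation does NOT hold.

Answer: no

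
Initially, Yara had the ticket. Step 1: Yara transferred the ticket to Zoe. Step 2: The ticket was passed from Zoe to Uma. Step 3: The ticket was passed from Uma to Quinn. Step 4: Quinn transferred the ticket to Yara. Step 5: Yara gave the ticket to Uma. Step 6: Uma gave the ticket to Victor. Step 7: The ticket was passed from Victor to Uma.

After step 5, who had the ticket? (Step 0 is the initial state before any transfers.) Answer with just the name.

Tracking the ticket holder through step 5:
After step 0 (start): Yara
After step 1: Zoe
After step 2: Uma
After step 3: Quinn
After step 4: Yara
After step 5: Uma

At step 5, the holder is Uma.

Answer: Uma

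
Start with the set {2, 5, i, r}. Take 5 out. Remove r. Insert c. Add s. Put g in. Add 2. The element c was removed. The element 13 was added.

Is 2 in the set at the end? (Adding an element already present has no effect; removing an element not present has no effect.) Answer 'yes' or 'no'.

Tracking the set through each operation:
Start: {2, 5, i, r}
Event 1 (remove 5): removed. Set: {2, i, r}
Event 2 (remove r): removed. Set: {2, i}
Event 3 (add c): added. Set: {2, c, i}
Event 4 (add s): added. Set: {2, c, i, s}
Event 5 (add g): added. Set: {2, c, g, i, s}
Event 6 (add 2): already present, no change. Set: {2, c, g, i, s}
Event 7 (remove c): removed. Set: {2, g, i, s}
Event 8 (add 13): added. Set: {13, 2, g, i, s}

Final set: {13, 2, g, i, s} (size 5)
2 is in the final set.

Answer: yes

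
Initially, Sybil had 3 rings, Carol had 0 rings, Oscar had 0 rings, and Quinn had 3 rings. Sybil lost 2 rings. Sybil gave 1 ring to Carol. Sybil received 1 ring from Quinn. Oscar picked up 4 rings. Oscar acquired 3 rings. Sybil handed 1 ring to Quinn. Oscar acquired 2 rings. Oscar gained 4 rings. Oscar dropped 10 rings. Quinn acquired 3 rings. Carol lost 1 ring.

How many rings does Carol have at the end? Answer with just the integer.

Tracking counts step by step:
Start: Sybil=3, Carol=0, Oscar=0, Quinn=3
Event 1 (Sybil -2): Sybil: 3 -> 1. State: Sybil=1, Carol=0, Oscar=0, Quinn=3
Event 2 (Sybil -> Carol, 1): Sybil: 1 -> 0, Carol: 0 -> 1. State: Sybil=0, Carol=1, Oscar=0, Quinn=3
Event 3 (Quinn -> Sybil, 1): Quinn: 3 -> 2, Sybil: 0 -> 1. State: Sybil=1, Carol=1, Oscar=0, Quinn=2
Event 4 (Oscar +4): Oscar: 0 -> 4. State: Sybil=1, Carol=1, Oscar=4, Quinn=2
Event 5 (Oscar +3): Oscar: 4 -> 7. State: Sybil=1, Carol=1, Oscar=7, Quinn=2
Event 6 (Sybil -> Quinn, 1): Sybil: 1 -> 0, Quinn: 2 -> 3. State: Sybil=0, Carol=1, Oscar=7, Quinn=3
Event 7 (Oscar +2): Oscar: 7 -> 9. State: Sybil=0, Carol=1, Oscar=9, Quinn=3
Event 8 (Oscar +4): Oscar: 9 -> 13. State: Sybil=0, Carol=1, Oscar=13, Quinn=3
Event 9 (Oscar -10): Oscar: 13 -> 3. State: Sybil=0, Carol=1, Oscar=3, Quinn=3
Event 10 (Quinn +3): Quinn: 3 -> 6. State: Sybil=0, Carol=1, Oscar=3, Quinn=6
Event 11 (Carol -1): Carol: 1 -> 0. State: Sybil=0, Carol=0, Oscar=3, Quinn=6

Carol's final count: 0

Answer: 0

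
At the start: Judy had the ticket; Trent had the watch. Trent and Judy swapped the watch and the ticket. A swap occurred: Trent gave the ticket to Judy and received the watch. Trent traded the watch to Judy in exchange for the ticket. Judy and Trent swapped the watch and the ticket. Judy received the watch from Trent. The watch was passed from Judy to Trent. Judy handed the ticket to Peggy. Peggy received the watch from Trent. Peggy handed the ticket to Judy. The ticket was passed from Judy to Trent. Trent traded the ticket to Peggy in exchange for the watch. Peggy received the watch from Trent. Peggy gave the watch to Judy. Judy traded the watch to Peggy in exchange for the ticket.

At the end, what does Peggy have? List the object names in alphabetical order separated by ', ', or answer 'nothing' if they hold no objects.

Answer: watch

Derivation:
Tracking all object holders:
Start: ticket:Judy, watch:Trent
Event 1 (swap watch<->ticket: now watch:Judy, ticket:Trent). State: ticket:Trent, watch:Judy
Event 2 (swap ticket<->watch: now ticket:Judy, watch:Trent). State: ticket:Judy, watch:Trent
Event 3 (swap watch<->ticket: now watch:Judy, ticket:Trent). State: ticket:Trent, watch:Judy
Event 4 (swap watch<->ticket: now watch:Trent, ticket:Judy). State: ticket:Judy, watch:Trent
Event 5 (give watch: Trent -> Judy). State: ticket:Judy, watch:Judy
Event 6 (give watch: Judy -> Trent). State: ticket:Judy, watch:Trent
Event 7 (give ticket: Judy -> Peggy). State: ticket:Peggy, watch:Trent
Event 8 (give watch: Trent -> Peggy). State: ticket:Peggy, watch:Peggy
Event 9 (give ticket: Peggy -> Judy). State: ticket:Judy, watch:Peggy
Event 10 (give ticket: Judy -> Trent). State: ticket:Trent, watch:Peggy
Event 11 (swap ticket<->watch: now ticket:Peggy, watch:Trent). State: ticket:Peggy, watch:Trent
Event 12 (give watch: Trent -> Peggy). State: ticket:Peggy, watch:Peggy
Event 13 (give watch: Peggy -> Judy). State: ticket:Peggy, watch:Judy
Event 14 (swap watch<->ticket: now watch:Peggy, ticket:Judy). State: ticket:Judy, watch:Peggy

Final state: ticket:Judy, watch:Peggy
Peggy holds: watch.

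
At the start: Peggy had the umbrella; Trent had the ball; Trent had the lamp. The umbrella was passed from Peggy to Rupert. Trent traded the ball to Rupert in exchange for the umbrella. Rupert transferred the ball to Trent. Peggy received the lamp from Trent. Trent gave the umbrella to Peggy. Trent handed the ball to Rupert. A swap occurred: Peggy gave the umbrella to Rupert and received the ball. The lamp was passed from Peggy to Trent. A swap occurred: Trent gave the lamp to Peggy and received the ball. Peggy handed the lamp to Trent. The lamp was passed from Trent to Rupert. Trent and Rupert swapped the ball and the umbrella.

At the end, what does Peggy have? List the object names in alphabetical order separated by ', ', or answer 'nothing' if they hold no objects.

Tracking all object holders:
Start: umbrella:Peggy, ball:Trent, lamp:Trent
Event 1 (give umbrella: Peggy -> Rupert). State: umbrella:Rupert, ball:Trent, lamp:Trent
Event 2 (swap ball<->umbrella: now ball:Rupert, umbrella:Trent). State: umbrella:Trent, ball:Rupert, lamp:Trent
Event 3 (give ball: Rupert -> Trent). State: umbrella:Trent, ball:Trent, lamp:Trent
Event 4 (give lamp: Trent -> Peggy). State: umbrella:Trent, ball:Trent, lamp:Peggy
Event 5 (give umbrella: Trent -> Peggy). State: umbrella:Peggy, ball:Trent, lamp:Peggy
Event 6 (give ball: Trent -> Rupert). State: umbrella:Peggy, ball:Rupert, lamp:Peggy
Event 7 (swap umbrella<->ball: now umbrella:Rupert, ball:Peggy). State: umbrella:Rupert, ball:Peggy, lamp:Peggy
Event 8 (give lamp: Peggy -> Trent). State: umbrella:Rupert, ball:Peggy, lamp:Trent
Event 9 (swap lamp<->ball: now lamp:Peggy, ball:Trent). State: umbrella:Rupert, ball:Trent, lamp:Peggy
Event 10 (give lamp: Peggy -> Trent). State: umbrella:Rupert, ball:Trent, lamp:Trent
Event 11 (give lamp: Trent -> Rupert). State: umbrella:Rupert, ball:Trent, lamp:Rupert
Event 12 (swap ball<->umbrella: now ball:Rupert, umbrella:Trent). State: umbrella:Trent, ball:Rupert, lamp:Rupert

Final state: umbrella:Trent, ball:Rupert, lamp:Rupert
Peggy holds: (nothing).

Answer: nothing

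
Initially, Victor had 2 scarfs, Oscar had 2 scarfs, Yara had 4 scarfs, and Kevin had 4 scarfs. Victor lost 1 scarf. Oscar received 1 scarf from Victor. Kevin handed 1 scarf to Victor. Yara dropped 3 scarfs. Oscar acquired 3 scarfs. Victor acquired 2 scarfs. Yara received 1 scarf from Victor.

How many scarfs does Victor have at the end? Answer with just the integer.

Tracking counts step by step:
Start: Victor=2, Oscar=2, Yara=4, Kevin=4
Event 1 (Victor -1): Victor: 2 -> 1. State: Victor=1, Oscar=2, Yara=4, Kevin=4
Event 2 (Victor -> Oscar, 1): Victor: 1 -> 0, Oscar: 2 -> 3. State: Victor=0, Oscar=3, Yara=4, Kevin=4
Event 3 (Kevin -> Victor, 1): Kevin: 4 -> 3, Victor: 0 -> 1. State: Victor=1, Oscar=3, Yara=4, Kevin=3
Event 4 (Yara -3): Yara: 4 -> 1. State: Victor=1, Oscar=3, Yara=1, Kevin=3
Event 5 (Oscar +3): Oscar: 3 -> 6. State: Victor=1, Oscar=6, Yara=1, Kevin=3
Event 6 (Victor +2): Victor: 1 -> 3. State: Victor=3, Oscar=6, Yara=1, Kevin=3
Event 7 (Victor -> Yara, 1): Victor: 3 -> 2, Yara: 1 -> 2. State: Victor=2, Oscar=6, Yara=2, Kevin=3

Victor's final count: 2

Answer: 2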